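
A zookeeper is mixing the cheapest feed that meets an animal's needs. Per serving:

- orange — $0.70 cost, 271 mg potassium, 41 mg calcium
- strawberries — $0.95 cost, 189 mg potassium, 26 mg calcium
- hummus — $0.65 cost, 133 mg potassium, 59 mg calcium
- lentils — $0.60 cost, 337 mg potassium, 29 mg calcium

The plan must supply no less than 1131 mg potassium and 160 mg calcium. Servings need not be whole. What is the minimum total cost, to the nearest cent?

$2.56

An LP optimum is at a vertex; with two nutrient constraints at most two foods are used. Check each candidate.
orange only: max(1131/271, 160/41) = 4.173 servings → $2.92.
strawberries only: max(1131/189, 160/26) = 6.154 servings → $5.85.
hummus only: max(1131/133, 160/59) = 8.504 servings → $5.53.
lentils only: max(1131/337, 160/29) = 5.517 servings → $3.31.
orange + strawberries with both tight: 1.186 servings and 4.283 servings → $4.90.
orange + hummus: the both-tight solution has a negative serving — not a feasible corner.
orange + lentils with both tight: 3.545 servings and 0.5054 servings → $2.78.
strawberries + hummus with both tight: 5.908 servings and 0.1084 servings → $5.68.
strawberries + lentils: intersection lies outside the first quadrant.
hummus + lentils with both tight: 1.318 servings and 2.836 servings → $2.56.
So the least-cost plan costs $2.56.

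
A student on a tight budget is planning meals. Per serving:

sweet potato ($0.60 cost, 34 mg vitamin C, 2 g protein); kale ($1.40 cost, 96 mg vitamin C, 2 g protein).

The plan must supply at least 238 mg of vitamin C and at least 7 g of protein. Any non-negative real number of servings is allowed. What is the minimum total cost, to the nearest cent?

For a min-cost LP with two ≥-constraints, a basic feasible solution has at most two positive variables.
sweet potato only: max(238/34, 7/2) = 7 servings → $4.20.
kale only: max(238/96, 7/2) = 3.5 servings → $4.90.
sweet potato + kale with both tight: 1.581 servings and 1.919 servings → $3.64.
So the least-cost plan costs $3.64.

$3.64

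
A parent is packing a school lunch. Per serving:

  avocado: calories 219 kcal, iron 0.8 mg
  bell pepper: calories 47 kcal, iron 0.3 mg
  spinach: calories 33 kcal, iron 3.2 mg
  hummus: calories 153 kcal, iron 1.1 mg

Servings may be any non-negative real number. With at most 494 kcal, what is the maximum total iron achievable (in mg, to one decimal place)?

47.9 mg

Iron per kcal: spinach 0.09697, hummus 0.00719, bell pepper 0.006383, avocado 0.003653.
With no serving limits, spend the whole calories allowance on spinach: 494 kcal / 33 kcal × 3.2 mg = 47.9 mg.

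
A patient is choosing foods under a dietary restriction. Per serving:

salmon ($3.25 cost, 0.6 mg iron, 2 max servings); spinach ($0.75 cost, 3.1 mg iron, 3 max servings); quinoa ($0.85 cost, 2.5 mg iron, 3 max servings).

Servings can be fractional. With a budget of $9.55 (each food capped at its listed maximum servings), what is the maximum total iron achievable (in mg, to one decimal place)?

17.7 mg

Iron per dollar: spinach 4.133, quinoa 2.941, salmon 0.1846.
Take 3 servings of spinach: spends $2.25, +9.3 mg iron (running total 9.3 mg).
Take 3 servings of quinoa: spends $2.55, +7.5 mg iron (running total 16.8 mg).
Take 1.462 servings of salmon: spends $4.75, +0.9 mg iron (running total 17.7 mg).
Filling greedily by iron-per-dollar is optimal for one linear limit, giving 17.7 mg.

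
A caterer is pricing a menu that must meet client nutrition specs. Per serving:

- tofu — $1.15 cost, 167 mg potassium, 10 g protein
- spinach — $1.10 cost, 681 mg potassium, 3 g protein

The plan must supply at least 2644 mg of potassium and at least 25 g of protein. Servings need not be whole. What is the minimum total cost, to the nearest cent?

Compare the cost at each extreme point of the feasible region.
tofu only: max(2644/167, 25/10) = 15.83 servings → $18.21.
spinach only: max(2644/681, 25/3) = 8.333 servings → $9.17.
tofu + spinach with both tight: 1.441 servings and 3.529 servings → $5.54.
Cheapest feasible corner: $5.54.

$5.54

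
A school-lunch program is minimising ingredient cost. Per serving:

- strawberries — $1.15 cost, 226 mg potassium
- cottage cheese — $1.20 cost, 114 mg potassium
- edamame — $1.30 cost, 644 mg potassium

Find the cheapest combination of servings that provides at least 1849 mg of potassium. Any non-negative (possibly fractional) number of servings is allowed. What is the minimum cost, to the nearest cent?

Cost per mg of potassium: edamame $0.0020, strawberries $0.0051, cottage cheese $0.0105.
With no serving limits, use only edamame: 1849 mg / 644 mg = 2.871 servings × $1.30 = $3.73.

$3.73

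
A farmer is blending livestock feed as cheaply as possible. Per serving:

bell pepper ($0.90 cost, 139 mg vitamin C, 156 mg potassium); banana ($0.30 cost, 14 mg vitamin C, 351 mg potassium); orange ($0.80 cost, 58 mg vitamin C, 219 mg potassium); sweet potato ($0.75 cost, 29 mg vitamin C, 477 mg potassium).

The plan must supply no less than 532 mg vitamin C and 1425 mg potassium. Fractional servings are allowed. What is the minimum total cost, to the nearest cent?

bell pepper only: max(532/139, 1425/156) = 9.135 servings → $8.22.
banana only: max(532/14, 1425/351) = 38 servings → $11.40.
orange only: max(532/58, 1425/219) = 9.172 servings → $7.34.
sweet potato only: max(532/29, 1425/477) = 18.34 servings → $13.76.
bell pepper + banana with both tight: 3.579 servings and 2.469 servings → $3.96.
bell pepper + orange with both tight: 1.583 servings and 5.379 servings → $5.73.
bell pepper + sweet potato with both tight: 3.439 servings and 1.863 servings → $4.49.
banana + orange with both targets exact would need a negative amount; discard.
banana + sweet potato: the both-tight solution has a negative serving — not a feasible corner.
orange + sweet potato: the both-tight solution has a negative serving — not a feasible corner.
The minimum over all feasible corners is $3.96.

$3.96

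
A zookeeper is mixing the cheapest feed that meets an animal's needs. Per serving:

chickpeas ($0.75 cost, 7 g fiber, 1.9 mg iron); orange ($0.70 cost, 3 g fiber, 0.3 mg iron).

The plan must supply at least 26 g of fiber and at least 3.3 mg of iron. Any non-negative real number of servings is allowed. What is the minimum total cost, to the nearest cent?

$2.79

With two linear requirements the optimum uses one or two foods; enumerate the corners.
chickpeas only: max(26/7, 3.3/1.9) = 3.714 servings → $2.79.
orange only: max(26/3, 3.3/0.3) = 11 servings → $7.70.
chickpeas + orange with both tight: 0.5833 servings and 7.306 servings → $5.55.
The minimum over all feasible corners is $2.79.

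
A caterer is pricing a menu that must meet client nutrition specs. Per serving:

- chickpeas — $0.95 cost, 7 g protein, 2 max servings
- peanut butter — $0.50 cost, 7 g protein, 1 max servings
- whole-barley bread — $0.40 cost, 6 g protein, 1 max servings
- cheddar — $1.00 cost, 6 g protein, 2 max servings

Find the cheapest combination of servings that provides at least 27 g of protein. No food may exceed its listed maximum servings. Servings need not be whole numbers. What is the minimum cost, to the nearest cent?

$2.80

Cost per g of protein: whole-barley bread $0.0667, peanut butter $0.0714, chickpeas $0.1357, cheddar $0.1667.
Take 1 serving of whole-barley bread: +6.0 g protein for $0.40 (total $0.40, still need 21.0 g).
Take 1 serving of peanut butter: +7.0 g protein for $0.50 (total $0.90, still need 14.0 g).
Take 2 servings of chickpeas: +14.0 g protein for $1.90 (total $2.80, still need 0.0 g).
Greedy by cheapest-per-g is optimal for a single linear constraint, so the minimum cost is $2.80.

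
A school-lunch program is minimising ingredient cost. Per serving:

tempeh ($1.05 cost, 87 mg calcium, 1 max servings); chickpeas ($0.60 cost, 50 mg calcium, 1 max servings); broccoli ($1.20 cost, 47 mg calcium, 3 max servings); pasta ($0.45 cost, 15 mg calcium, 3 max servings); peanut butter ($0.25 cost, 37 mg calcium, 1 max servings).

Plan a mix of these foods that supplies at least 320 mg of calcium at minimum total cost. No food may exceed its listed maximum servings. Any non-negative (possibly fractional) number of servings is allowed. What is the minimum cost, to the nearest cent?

$5.65

Cost per mg of calcium: peanut butter $0.0068, chickpeas $0.0120, tempeh $0.0121, broccoli $0.0255, pasta $0.0300.
Take 1 serving of peanut butter: +37.0 mg calcium for $0.25 (total $0.25, still need 283.0 mg).
Take 1 serving of chickpeas: +50.0 mg calcium for $0.60 (total $0.85, still need 233.0 mg).
Take 1 serving of tempeh: +87.0 mg calcium for $1.05 (total $1.90, still need 146.0 mg).
Take 3 servings of broccoli: +141.0 mg calcium for $3.60 (total $5.50, still need 5.0 mg).
Take 0.3333 servings of pasta: +5.0 mg calcium for $0.15 (total $5.65, still need 0.0 mg).
Filling from the cheapest source first is optimal under one linear minimum: $5.65.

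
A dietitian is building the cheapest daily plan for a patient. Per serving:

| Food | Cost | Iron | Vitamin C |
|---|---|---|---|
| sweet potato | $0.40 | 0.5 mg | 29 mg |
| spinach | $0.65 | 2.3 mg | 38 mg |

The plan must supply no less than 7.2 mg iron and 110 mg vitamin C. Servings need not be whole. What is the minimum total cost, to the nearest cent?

With two linear requirements the optimum uses one or two foods; enumerate the corners.
sweet potato only: max(7.2/0.5, 110/29) = 14.4 servings → $5.76.
spinach only: max(7.2/2.3, 110/38) = 3.13 servings → $2.03.
sweet potato + spinach: the both-tight solution has a negative serving — not a feasible corner.
Cheapest feasible corner: $2.03.

$2.03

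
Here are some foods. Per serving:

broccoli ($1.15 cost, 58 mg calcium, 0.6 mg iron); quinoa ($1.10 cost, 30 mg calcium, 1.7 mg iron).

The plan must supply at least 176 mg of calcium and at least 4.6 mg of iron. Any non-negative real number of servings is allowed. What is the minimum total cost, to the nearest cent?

$4.50

For a min-cost LP with two ≥-constraints, a basic feasible solution has at most two positive variables.
broccoli only: max(176/58, 4.6/0.6) = 7.667 servings → $8.82.
quinoa only: max(176/30, 4.6/1.7) = 5.867 servings → $6.45.
broccoli + quinoa with both tight: 2 servings and 2 servings → $4.50.
So the least-cost plan costs $4.50.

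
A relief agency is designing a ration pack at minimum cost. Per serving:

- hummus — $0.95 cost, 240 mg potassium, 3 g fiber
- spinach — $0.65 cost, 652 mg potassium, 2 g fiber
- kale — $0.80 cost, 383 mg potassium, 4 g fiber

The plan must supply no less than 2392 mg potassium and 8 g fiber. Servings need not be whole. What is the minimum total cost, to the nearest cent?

$2.48

Two binding constraints pin down two serving amounts, so the optimal mix uses at most two foods. The candidates are each food alone (scaled to the tighter of potassium/fiber) and each pair with both constraints tight.
hummus only: max(2392/240, 8/3) = 9.967 servings → $9.47.
spinach only: max(2392/652, 8/2) = 4 servings → $2.60.
kale only: max(2392/383, 8/4) = 6.245 servings → $5.00.
hummus + spinach with both tight: 0.2927 servings and 3.561 servings → $2.59.
hummus + kale with both targets exact would need a negative amount; discard.
spinach + kale with both tight: 3.531 servings and 0.2345 servings → $2.48.
So the least-cost plan costs $2.48.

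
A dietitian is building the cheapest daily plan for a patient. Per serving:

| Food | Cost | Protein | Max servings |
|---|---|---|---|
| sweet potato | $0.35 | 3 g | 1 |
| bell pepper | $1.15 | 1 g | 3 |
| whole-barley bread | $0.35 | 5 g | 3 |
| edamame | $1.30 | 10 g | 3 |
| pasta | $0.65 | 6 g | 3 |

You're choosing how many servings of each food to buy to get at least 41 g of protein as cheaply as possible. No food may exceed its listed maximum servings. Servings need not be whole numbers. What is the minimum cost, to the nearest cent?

Cost per g of protein: whole-barley bread $0.0700, pasta $0.1083, sweet potato $0.1167, edamame $0.1300, bell pepper $1.1500.
Take 3 servings of whole-barley bread: +15.0 g protein for $1.05 (total $1.05, still need 26.0 g).
Take 3 servings of pasta: +18.0 g protein for $1.95 (total $3.00, still need 8.0 g).
Take 1 serving of sweet potato: +3.0 g protein for $0.35 (total $3.35, still need 5.0 g).
Take 0.5 servings of edamame: +5.0 g protein for $0.65 (total $4.00, still need 0.0 g).
Filling from the cheapest source first is optimal under one linear minimum: $4.00.

$4.00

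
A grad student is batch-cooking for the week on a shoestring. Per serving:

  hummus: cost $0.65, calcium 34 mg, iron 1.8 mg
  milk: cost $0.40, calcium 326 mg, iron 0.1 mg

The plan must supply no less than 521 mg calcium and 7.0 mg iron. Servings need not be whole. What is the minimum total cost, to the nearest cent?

$2.96

An LP optimum is at a vertex; with two nutrient constraints at most two foods are used. Check each candidate.
hummus only: max(521/34, 7.0/1.8) = 15.32 servings → $9.96.
milk only: max(521/326, 7.0/0.1) = 70 servings → $28.00.
hummus + milk with both tight: 3.822 servings and 1.2 servings → $2.96.
Cheapest feasible corner: $2.96.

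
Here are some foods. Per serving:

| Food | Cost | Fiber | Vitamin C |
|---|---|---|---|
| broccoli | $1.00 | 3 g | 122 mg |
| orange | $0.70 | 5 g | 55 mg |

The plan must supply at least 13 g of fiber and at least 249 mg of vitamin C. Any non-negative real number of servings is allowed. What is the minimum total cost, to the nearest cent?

Compare the cost at each extreme point of the feasible region.
broccoli only: max(13/3, 249/122) = 4.333 servings → $4.33.
orange only: max(13/5, 249/55) = 4.527 servings → $3.17.
broccoli + orange with both tight: 1.191 servings and 1.885 servings → $2.51.
Cheapest feasible corner: $2.51.

$2.51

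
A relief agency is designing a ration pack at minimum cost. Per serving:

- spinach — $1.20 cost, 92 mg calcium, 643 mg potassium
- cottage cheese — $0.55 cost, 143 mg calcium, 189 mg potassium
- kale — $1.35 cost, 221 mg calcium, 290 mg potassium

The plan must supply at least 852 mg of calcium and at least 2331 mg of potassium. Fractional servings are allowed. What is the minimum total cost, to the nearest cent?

Check every corner: each single food scaled to meet both minima, and each pair solved so both constraints bind.
spinach only: max(852/92, 2331/643) = 9.261 servings → $11.11.
cottage cheese only: max(852/143, 2331/189) = 12.33 servings → $6.78.
kale only: max(852/221, 2331/290) = 8.038 servings → $10.85.
spinach + cottage cheese with both tight: 2.311 servings and 4.471 servings → $5.23.
spinach + kale with both tight: 2.323 servings and 2.888 servings → $6.69.
cottage cheese + kale: the both-tight solution has a negative serving — not a feasible corner.
The minimum over all feasible corners is $5.23.

$5.23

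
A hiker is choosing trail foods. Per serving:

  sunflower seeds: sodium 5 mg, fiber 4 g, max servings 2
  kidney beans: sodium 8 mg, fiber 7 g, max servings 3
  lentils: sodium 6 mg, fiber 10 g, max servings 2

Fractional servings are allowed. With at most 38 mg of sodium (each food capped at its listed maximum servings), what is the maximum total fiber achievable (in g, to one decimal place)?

42.6 g

Fiber per mg sodium: lentils 1.667, kidney beans 0.875, sunflower seeds 0.8.
Take 2 servings of lentils: uses 12 mg sodium, +20.0 g fiber (running total 20.0 g).
Take 3 servings of kidney beans: uses 24 mg sodium, +21.0 g fiber (running total 41.0 g).
Take 0.4 servings of sunflower seeds: uses 2 mg sodium, +1.6 g fiber (running total 42.6 g).
Filling greedily by fiber-per-mg sodium is optimal for one linear limit, giving 42.6 g.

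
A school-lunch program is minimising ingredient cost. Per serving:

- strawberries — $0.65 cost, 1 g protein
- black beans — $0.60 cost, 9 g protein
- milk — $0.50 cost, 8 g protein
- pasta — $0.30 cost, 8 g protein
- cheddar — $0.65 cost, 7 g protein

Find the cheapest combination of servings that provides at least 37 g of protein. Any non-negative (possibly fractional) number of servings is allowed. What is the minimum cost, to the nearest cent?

Cost per g of protein: pasta $0.0375, milk $0.0625, black beans $0.0667, cheddar $0.0929, strawberries $0.6500.
With no serving limits, use only pasta: 37 g / 8 g = 4.625 servings × $0.30 = $1.39.

$1.39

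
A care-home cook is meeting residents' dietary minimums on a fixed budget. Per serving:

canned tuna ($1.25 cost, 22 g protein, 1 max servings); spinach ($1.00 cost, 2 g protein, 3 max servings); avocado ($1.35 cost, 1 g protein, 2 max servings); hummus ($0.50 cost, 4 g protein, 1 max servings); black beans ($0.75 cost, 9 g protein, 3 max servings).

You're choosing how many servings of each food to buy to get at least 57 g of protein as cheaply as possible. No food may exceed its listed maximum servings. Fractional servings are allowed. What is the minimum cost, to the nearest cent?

$6.00

Cost per g of protein: canned tuna $0.0568, black beans $0.0833, hummus $0.1250, spinach $0.5000, avocado $1.3500.
Take 1 serving of canned tuna: +22.0 g protein for $1.25 (total $1.25, still need 35.0 g).
Take 3 servings of black beans: +27.0 g protein for $2.25 (total $3.50, still need 8.0 g).
Take 1 serving of hummus: +4.0 g protein for $0.50 (total $4.00, still need 4.0 g).
Take 2 servings of spinach: +4.0 g protein for $2.00 (total $6.00, still need 0.0 g).
Greedy by cheapest-per-g is optimal for a single linear constraint, so the minimum cost is $6.00.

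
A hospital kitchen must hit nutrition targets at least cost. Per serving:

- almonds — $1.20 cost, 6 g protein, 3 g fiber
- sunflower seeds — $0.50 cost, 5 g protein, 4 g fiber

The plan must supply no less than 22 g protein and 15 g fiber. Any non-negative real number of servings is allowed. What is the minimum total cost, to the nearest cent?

$2.20

With two linear requirements the optimum uses one or two foods; enumerate the corners.
almonds only: max(22/6, 15/3) = 5 servings → $6.00.
sunflower seeds only: max(22/5, 15/4) = 4.4 servings → $2.20.
almonds + sunflower seeds with both tight: 1.444 servings and 2.667 servings → $3.07.
The minimum over all feasible corners is $2.20.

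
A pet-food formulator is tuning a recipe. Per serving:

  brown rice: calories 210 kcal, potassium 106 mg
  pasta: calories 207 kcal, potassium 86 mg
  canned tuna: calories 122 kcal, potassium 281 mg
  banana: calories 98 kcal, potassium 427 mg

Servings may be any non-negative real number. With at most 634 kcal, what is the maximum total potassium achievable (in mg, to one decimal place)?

2762.4 mg

Potassium per kcal: banana 4.357, canned tuna 2.303, brown rice 0.5048, pasta 0.4155.
With no serving limits, spend the whole calories allowance on banana: 634 kcal / 98 kcal × 427 mg = 2762.4 mg.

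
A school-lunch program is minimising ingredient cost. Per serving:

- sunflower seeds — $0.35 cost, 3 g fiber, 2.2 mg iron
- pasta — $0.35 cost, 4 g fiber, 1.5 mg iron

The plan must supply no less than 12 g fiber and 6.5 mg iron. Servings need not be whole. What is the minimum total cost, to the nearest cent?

sunflower seeds only: max(12/3, 6.5/2.2) = 4 servings → $1.40.
pasta only: max(12/4, 6.5/1.5) = 4.333 servings → $1.52.
sunflower seeds + pasta with both tight: 1.86 servings and 1.605 servings → $1.21.
The minimum over all feasible corners is $1.21.

$1.21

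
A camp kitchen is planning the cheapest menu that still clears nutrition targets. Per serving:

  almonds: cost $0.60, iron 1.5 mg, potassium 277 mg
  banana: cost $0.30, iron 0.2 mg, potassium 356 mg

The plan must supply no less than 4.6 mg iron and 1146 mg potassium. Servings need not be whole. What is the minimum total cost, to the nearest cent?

The cheapest plan sits at a corner of the feasible region — with two constraints it uses at most two foods.
almonds only: max(4.6/1.5, 1146/277) = 4.137 servings → $2.48.
banana only: max(4.6/0.2, 1146/356) = 23 servings → $6.90.
almonds + banana with both tight: 2.943 servings and 0.9294 servings → $2.04.
The minimum over all feasible corners is $2.04.

$2.04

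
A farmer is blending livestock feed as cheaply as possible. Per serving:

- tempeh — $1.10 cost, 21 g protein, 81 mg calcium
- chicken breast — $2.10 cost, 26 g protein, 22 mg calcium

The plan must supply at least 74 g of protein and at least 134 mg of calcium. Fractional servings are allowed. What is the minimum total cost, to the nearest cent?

With two linear requirements the optimum uses one or two foods; enumerate the corners.
tempeh only: max(74/21, 134/81) = 3.524 servings → $3.88.
chicken breast only: max(74/26, 134/22) = 6.091 servings → $12.79.
tempeh + chicken breast with both tight: 1.129 servings and 1.934 servings → $5.30.
The minimum over all feasible corners is $3.88.

$3.88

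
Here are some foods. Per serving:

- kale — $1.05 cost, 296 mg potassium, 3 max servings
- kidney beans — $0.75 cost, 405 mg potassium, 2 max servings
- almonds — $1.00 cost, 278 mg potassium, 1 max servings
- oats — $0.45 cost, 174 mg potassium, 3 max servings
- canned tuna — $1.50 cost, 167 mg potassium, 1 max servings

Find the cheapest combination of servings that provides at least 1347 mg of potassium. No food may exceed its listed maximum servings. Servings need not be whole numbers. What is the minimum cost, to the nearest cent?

$2.90

Cost per mg of potassium: kidney beans $0.0019, oats $0.0026, kale $0.0035, almonds $0.0036, canned tuna $0.0090.
Take 2 servings of kidney beans: +810.0 mg potassium for $1.50 (total $1.50, still need 537.0 mg).
Take 3 servings of oats: +522.0 mg potassium for $1.35 (total $2.85, still need 15.0 mg).
Take 0.05068 servings of kale: +15.0 mg potassium for $0.05 (total $2.90, still need 0.0 mg).
Filling from the cheapest source first is optimal under one linear minimum: $2.90.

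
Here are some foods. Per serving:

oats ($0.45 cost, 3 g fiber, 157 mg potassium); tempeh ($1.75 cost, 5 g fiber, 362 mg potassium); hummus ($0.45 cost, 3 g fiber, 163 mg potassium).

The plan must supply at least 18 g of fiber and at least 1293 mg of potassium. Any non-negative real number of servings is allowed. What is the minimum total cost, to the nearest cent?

$3.57

This is a tiny linear program; its minimum lies at a vertex of the feasible set. List the vertices and price them.
oats only: max(18/3, 1293/157) = 8.236 servings → $3.71.
tempeh only: max(18/5, 1293/362) = 3.6 servings → $6.30.
hummus only: max(18/3, 1293/163) = 7.933 servings → $3.57.
oats + tempeh with both tight: 0.1694 servings and 3.498 servings → $6.20.
oats + hummus: the both-tight solution has a negative serving — not a feasible corner.
tempeh + hummus with both tight: 3.487 servings and 0.1882 servings → $6.19.
Cheapest feasible corner: $3.57.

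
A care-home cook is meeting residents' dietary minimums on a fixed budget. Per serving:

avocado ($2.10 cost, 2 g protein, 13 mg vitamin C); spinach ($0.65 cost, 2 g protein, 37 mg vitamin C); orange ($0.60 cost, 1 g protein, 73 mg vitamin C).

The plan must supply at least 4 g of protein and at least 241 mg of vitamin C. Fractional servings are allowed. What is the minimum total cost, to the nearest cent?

$2.14

avocado only: max(4/2, 241/13) = 18.54 servings → $38.93.
spinach only: max(4/2, 241/37) = 6.514 servings → $4.23.
orange only: max(4/1, 241/73) = 4 servings → $2.40.
avocado + spinach with both targets exact would need a negative amount; discard.
avocado + orange with both tight: 0.3835 servings and 3.233 servings → $2.75.
spinach + orange with both tight: 0.4679 servings and 3.064 servings → $2.14.
So the least-cost plan costs $2.14.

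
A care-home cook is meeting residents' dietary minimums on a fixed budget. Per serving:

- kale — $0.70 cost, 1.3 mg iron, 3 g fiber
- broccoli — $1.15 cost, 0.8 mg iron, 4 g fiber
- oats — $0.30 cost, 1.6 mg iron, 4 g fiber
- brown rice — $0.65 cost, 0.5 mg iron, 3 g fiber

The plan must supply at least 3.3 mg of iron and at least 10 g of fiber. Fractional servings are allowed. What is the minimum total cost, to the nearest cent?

$0.75

Minimising a linear cost over {iron ≥ 3.3, fiber ≥ 10, servings ≥ 0} — the optimum is at a vertex, using one or two foods.
kale only: max(3.3/1.3, 10/3) = 3.333 servings → $2.33.
broccoli only: max(3.3/0.8, 10/4) = 4.125 servings → $4.74.
oats only: max(3.3/1.6, 10/4) = 2.5 servings → $0.75.
brown rice only: max(3.3/0.5, 10/3) = 6.6 servings → $4.29.
kale + broccoli with both tight: 1.857 servings and 1.107 servings → $2.57.
kale + oats: intersection lies outside the first quadrant.
kale + brown rice with both tight: 2.042 servings and 1.292 servings → $2.27.
broccoli + oats with both tight: 0.875 servings and 1.625 servings → $1.49.
broccoli + brown rice with both targets exact would need a negative amount; discard.
oats + brown rice with both tight: 1.75 servings and 1 serving → $1.18.
The minimum over all feasible corners is $0.75.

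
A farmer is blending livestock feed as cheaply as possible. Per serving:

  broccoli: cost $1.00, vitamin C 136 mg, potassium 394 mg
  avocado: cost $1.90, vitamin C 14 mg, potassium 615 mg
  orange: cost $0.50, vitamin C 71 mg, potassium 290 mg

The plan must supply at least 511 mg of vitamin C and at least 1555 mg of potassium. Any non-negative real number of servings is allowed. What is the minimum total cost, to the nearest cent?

$3.60

Compare the cost at each extreme point of the feasible region.
broccoli only: max(511/136, 1555/394) = 3.947 servings → $3.95.
avocado only: max(511/14, 1555/615) = 36.5 servings → $69.35.
orange only: max(511/71, 1555/290) = 7.197 servings → $3.60.
broccoli + avocado with both tight: 3.744 servings and 0.1299 servings → $3.99.
broccoli + orange with both tight: 3.295 servings and 0.8849 servings → $3.74.
avocado + orange with both targets exact would need a negative amount; discard.
So the least-cost plan costs $3.60.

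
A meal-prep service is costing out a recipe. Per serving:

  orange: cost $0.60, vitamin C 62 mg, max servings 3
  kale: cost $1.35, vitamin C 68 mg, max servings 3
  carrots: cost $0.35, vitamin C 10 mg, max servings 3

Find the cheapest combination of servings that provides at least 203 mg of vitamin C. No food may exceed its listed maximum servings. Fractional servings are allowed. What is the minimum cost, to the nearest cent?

Cost per mg of vitamin C: orange $0.0097, kale $0.0199, carrots $0.0350.
Take 3 servings of orange: +186.0 mg vitamin C for $1.80 (total $1.80, still need 17.0 mg).
Take 0.25 servings of kale: +17.0 mg vitamin C for $0.34 (total $2.14, still need 0.0 mg).
Greedy by cheapest-per-mg is optimal for a single linear constraint, so the minimum cost is $2.14.

$2.14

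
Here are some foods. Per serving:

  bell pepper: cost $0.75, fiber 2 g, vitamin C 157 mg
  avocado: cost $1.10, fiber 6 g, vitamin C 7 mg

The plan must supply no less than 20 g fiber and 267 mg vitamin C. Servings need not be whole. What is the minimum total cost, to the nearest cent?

$4.27

At the optimum either one food covers both requirements or two foods hit both targets exactly; no other combination can be cheaper.
bell pepper only: max(20/2, 267/157) = 10 servings → $7.50.
avocado only: max(20/6, 267/7) = 38.14 servings → $41.96.
bell pepper + avocado with both tight: 1.575 servings and 2.808 servings → $4.27.
So the least-cost plan costs $4.27.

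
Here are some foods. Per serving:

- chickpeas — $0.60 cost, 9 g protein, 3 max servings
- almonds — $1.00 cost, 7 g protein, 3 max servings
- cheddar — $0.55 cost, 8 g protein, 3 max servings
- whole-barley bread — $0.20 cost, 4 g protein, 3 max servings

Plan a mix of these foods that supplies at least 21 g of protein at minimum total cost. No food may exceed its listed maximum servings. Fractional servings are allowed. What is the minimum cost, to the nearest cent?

Cost per g of protein: whole-barley bread $0.0500, chickpeas $0.0667, cheddar $0.0688, almonds $0.1429.
Take 3 servings of whole-barley bread: +12.0 g protein for $0.60 (total $0.60, still need 9.0 g).
Take 1 serving of chickpeas: +9.0 g protein for $0.60 (total $1.20, still need 0.0 g).
Greedy by cheapest-per-g is optimal for a single linear constraint, so the minimum cost is $1.20.

$1.20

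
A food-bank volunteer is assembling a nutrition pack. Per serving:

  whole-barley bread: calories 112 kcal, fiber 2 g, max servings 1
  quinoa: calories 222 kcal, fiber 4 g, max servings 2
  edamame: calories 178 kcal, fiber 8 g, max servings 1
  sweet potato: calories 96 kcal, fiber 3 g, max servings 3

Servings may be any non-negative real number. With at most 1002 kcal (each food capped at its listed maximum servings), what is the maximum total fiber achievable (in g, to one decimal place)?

Fiber per kcal: edamame 0.04494, sweet potato 0.03125, quinoa 0.01802, whole-barley bread 0.01786.
Take 1 serving of edamame: uses 178 kcal, +8.0 g fiber (running total 8.0 g).
Take 3 servings of sweet potato: uses 288 kcal, +9.0 g fiber (running total 17.0 g).
Take 2 servings of quinoa: uses 444 kcal, +8.0 g fiber (running total 25.0 g).
Take 0.8214 servings of whole-barley bread: uses 92 kcal, +1.6 g fiber (running total 26.6 g).
Greedy by best ratio exhausts the calories allowance optimally: 26.6 g.

26.6 g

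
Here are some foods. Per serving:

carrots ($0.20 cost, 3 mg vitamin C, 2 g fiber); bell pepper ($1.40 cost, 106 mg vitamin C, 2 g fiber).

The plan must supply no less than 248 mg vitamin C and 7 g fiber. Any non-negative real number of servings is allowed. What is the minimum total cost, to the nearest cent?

Two binding constraints pin down two serving amounts, so the optimal mix uses at most two foods. The candidates are each food alone (scaled to the tighter of vitamin C/fiber) and each pair with both constraints tight.
carrots only: max(248/3, 7/2) = 82.67 servings → $16.53.
bell pepper only: max(248/106, 7/2) = 3.5 servings → $4.90.
carrots + bell pepper with both tight: 1.194 servings and 2.306 servings → $3.47.
Cheapest feasible corner: $3.47.

$3.47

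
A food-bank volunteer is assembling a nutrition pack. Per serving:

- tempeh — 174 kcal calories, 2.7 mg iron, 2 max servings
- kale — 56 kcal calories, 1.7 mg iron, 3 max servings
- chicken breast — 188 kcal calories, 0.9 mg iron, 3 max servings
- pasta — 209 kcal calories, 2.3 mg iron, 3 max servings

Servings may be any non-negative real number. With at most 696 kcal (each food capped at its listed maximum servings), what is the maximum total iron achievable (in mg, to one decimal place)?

Iron per kcal: kale 0.03036, tempeh 0.01552, pasta 0.011, chicken breast 0.004787.
Take 3 servings of kale: uses 168 kcal, +5.1 mg iron (running total 5.1 mg).
Take 2 servings of tempeh: uses 348 kcal, +5.4 mg iron (running total 10.5 mg).
Take 0.8612 servings of pasta: uses 180 kcal, +2.0 mg iron (running total 12.5 mg).
Greedy by best ratio exhausts the calories allowance optimally: 12.5 mg.

12.5 mg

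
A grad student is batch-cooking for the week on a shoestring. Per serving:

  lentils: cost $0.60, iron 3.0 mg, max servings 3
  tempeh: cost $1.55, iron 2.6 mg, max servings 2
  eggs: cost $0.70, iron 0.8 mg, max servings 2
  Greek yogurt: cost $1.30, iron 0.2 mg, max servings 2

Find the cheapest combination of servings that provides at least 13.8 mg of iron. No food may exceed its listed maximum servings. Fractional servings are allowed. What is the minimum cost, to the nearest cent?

Cost per mg of iron: lentils $0.2000, tempeh $0.5962, eggs $0.8750, Greek yogurt $6.5000.
Take 3 servings of lentils: +9.0 mg iron for $1.80 (total $1.80, still need 4.8 mg).
Take 1.846 servings of tempeh: +4.8 mg iron for $2.86 (total $4.66, still need 0.0 mg).
Greedy by cheapest-per-mg is optimal for a single linear constraint, so the minimum cost is $4.66.

$4.66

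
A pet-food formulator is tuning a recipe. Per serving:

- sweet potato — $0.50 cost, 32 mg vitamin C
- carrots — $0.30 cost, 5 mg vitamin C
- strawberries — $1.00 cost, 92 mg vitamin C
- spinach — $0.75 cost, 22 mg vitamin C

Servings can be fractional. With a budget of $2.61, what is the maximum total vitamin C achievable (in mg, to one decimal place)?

240.1 mg

Vitamin C per dollar: strawberries 92, sweet potato 64, spinach 29.33, carrots 16.67.
With no serving limits, spend the whole cost allowance on strawberries: $2.61 / $1.00 × 92 mg = 240.1 mg.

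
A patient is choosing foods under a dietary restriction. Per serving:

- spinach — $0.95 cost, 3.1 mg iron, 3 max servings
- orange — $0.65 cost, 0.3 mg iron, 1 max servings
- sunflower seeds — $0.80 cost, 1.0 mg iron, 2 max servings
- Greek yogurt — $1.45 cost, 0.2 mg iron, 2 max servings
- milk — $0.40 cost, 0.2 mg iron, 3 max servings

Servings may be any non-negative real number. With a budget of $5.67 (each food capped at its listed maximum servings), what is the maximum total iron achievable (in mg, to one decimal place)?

11.9 mg

Iron per dollar: spinach 3.263, sunflower seeds 1.25, milk 0.5, orange 0.4615, Greek yogurt 0.1379.
Take 3 servings of spinach: spends $2.85, +9.3 mg iron (running total 9.3 mg).
Take 2 servings of sunflower seeds: spends $1.60, +2.0 mg iron (running total 11.3 mg).
Take 3 servings of milk: spends $1.20, +0.6 mg iron (running total 11.9 mg).
Take 0.03077 servings of orange: spends $0.02, +0.0 mg iron (running total 11.9 mg).
Filling greedily by iron-per-dollar is optimal for one linear limit, giving 11.9 mg.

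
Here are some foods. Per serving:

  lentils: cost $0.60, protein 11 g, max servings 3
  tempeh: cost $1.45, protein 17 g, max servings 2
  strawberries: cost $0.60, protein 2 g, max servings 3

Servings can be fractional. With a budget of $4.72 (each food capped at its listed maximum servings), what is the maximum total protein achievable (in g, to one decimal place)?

Protein per dollar: lentils 18.33, tempeh 11.72, strawberries 3.333.
Take 3 servings of lentils: spends $1.80, +33.0 g protein (running total 33.0 g).
Take 2 servings of tempeh: spends $2.90, +34.0 g protein (running total 67.0 g).
Take 0.03333 servings of strawberries: spends $0.02, +0.1 g protein (running total 67.1 g).
Greedy by best ratio exhausts the cost allowance optimally: 67.1 g.

67.1 g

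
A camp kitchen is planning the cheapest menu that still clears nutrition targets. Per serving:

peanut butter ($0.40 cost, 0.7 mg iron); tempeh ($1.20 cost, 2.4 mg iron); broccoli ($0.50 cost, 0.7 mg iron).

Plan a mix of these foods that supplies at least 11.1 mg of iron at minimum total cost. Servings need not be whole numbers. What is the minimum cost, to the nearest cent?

Cost per mg of iron: tempeh $0.5000, peanut butter $0.5714, broccoli $0.7143.
With no serving limits, use only tempeh: 11.1 mg / 2.4 mg = 4.625 servings × $1.20 = $5.55.

$5.55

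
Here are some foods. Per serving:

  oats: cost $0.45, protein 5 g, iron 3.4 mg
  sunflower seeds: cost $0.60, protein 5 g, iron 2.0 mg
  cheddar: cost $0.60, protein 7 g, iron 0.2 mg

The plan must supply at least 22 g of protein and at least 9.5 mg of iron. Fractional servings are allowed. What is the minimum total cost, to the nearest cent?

$1.94

At the optimum either one food covers both requirements or two foods hit both targets exactly; no other combination can be cheaper.
oats only: max(22/5, 9.5/3.4) = 4.4 servings → $1.98.
sunflower seeds only: max(22/5, 9.5/2.0) = 4.75 servings → $2.85.
cheddar only: max(22/7, 9.5/0.2) = 47.5 servings → $28.50.
oats + sunflower seeds with both tight: 0.5 servings and 3.9 servings → $2.56.
oats + cheddar with both tight: 2.724 servings and 1.197 servings → $1.94.
sunflower seeds + cheddar with both targets exact would need a negative amount; discard.
The minimum over all feasible corners is $1.94.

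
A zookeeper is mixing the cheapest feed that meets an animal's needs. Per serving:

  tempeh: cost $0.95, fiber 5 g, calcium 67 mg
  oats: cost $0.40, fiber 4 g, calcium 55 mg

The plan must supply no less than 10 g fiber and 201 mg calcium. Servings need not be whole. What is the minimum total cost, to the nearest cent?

$1.46

tempeh only: max(10/5, 201/67) = 3 servings → $2.85.
oats only: max(10/4, 201/55) = 3.655 servings → $1.46.
tempeh + oats: the both-tight solution has a negative serving — not a feasible corner.
Cheapest feasible corner: $1.46.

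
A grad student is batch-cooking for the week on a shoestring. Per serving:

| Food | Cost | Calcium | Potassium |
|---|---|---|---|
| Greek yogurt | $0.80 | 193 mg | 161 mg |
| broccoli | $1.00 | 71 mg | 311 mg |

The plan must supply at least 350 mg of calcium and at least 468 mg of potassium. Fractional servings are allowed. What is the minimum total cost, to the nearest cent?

An LP optimum is at a vertex; with two nutrient constraints at most two foods are used. Check each candidate.
Greek yogurt only: max(350/193, 468/161) = 2.907 servings → $2.33.
broccoli only: max(350/71, 468/311) = 4.93 servings → $4.93.
Greek yogurt + broccoli with both tight: 1.556 servings and 0.6992 servings → $1.94.
So the least-cost plan costs $1.94.

$1.94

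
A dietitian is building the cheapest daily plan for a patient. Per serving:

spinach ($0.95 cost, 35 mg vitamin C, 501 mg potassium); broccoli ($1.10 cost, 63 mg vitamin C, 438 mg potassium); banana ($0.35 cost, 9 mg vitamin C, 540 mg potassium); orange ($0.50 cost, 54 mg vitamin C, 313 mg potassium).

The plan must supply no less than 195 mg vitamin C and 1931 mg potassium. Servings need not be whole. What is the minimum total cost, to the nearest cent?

$2.24

spinach only: max(195/35, 1931/501) = 5.571 servings → $5.29.
broccoli only: max(195/63, 1931/438) = 4.409 servings → $4.85.
banana only: max(195/9, 1931/540) = 21.67 servings → $7.58.
orange only: max(195/54, 1931/313) = 6.169 servings → $3.08.
spinach + broccoli with both tight: 2.233 servings and 1.855 servings → $4.16.
spinach + banana: the both-tight solution has a negative serving — not a feasible corner.
spinach + orange with both tight: 2.686 servings and 1.87 servings → $3.49.
broccoli + banana with both tight: 2.923 servings and 1.205 servings → $3.64.
broccoli + orange: the both-tight solution has a negative serving — not a feasible corner.
banana + orange with both tight: 1.641 servings and 3.338 servings → $2.24.
The minimum over all feasible corners is $2.24.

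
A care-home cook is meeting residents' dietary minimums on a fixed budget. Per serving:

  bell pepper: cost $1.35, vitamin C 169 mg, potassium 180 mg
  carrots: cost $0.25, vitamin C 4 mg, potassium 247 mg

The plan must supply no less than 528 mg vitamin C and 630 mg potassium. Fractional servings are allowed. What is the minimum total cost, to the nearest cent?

Check every corner: each single food scaled to meet both minima, and each pair solved so both constraints bind.
bell pepper only: max(528/169, 630/180) = 3.5 servings → $4.72.
carrots only: max(528/4, 630/247) = 132 servings → $33.00.
bell pepper + carrots with both tight: 3.118 servings and 0.2786 servings → $4.28.
So the least-cost plan costs $4.28.

$4.28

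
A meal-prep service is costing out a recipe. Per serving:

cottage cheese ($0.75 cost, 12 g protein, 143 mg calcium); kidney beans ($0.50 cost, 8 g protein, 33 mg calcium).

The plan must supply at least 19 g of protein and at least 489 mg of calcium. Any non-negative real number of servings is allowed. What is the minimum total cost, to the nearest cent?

$2.56

With two linear requirements the optimum uses one or two foods; enumerate the corners.
cottage cheese only: max(19/12, 489/143) = 3.42 servings → $2.56.
kidney beans only: max(19/8, 489/33) = 14.82 servings → $7.41.
cottage cheese + kidney beans with both targets exact would need a negative amount; discard.
The minimum over all feasible corners is $2.56.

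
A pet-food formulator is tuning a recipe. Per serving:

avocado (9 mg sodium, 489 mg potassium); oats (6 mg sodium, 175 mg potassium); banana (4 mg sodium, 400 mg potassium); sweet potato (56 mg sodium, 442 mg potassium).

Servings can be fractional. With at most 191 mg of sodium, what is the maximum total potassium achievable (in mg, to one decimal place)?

19100.0 mg

Potassium per mg sodium: banana 100, avocado 54.33, oats 29.17, sweet potato 7.893.
With no serving limits, spend the whole sodium allowance on banana: 191 mg / 4 mg × 400 mg = 19100.0 mg.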